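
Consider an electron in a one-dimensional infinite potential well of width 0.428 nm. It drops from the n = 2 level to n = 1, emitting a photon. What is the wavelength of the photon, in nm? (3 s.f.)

E_1 = h²/(8m_eL²) = 3.289×10^-19 J, so ΔE = (2² − 1²)E_1 = 9.867×10^-19 J.
λ = hc/ΔE = (6.626×10^-34·2.998×10^8)/9.867×10^-19 = 2.01×10^-7 m = 201 nm.

λ = 201 nm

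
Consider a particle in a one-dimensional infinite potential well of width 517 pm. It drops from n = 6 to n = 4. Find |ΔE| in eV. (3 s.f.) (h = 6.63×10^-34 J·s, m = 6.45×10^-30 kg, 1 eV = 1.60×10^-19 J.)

E_1 = h²/(8mL²) = 3.187×10^-20 J.
|ΔE| = |6² − 4²|·E_1 = 20·3.187×10^-20 J = 6.374×10^-19 J = 3.98 eV.

|ΔE| = 3.98 eV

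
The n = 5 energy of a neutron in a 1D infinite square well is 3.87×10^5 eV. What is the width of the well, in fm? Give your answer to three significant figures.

From E_n = n²h²/(8m_nL²), L = n·h/√(8m_nE_n).
E_5 = 3.87×10^5 eV = 6.200×10^-14 J, so L = 5·6.626×10^-34/√(8·1.675×10^-27·6.200×10^-14) = 1.15×10^-13 m = 115 fm.

L = 115 fm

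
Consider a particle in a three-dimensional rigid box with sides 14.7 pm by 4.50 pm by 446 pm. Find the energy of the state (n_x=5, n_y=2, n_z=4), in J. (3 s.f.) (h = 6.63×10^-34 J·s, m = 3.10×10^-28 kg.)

For a 3D rectangular well E = (h²/8m)·Σ n_i²/L_i² = (6.63×10^-34)²/(8·3.10×10^-28) · [5²/(14.7 pm)² + 2²/(4.50 pm)² + 4²/(446 pm)²].
Evaluating gives E = 5.55×10^-17 J.

E = 5.55×10^-17 J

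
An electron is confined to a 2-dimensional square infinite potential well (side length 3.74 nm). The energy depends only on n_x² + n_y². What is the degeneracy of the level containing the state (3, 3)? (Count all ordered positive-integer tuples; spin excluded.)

The level has n_x² + n_y² = 18. The ordered positive-integer solutions are (3, 3).
That gives 1 state.

degeneracy = 1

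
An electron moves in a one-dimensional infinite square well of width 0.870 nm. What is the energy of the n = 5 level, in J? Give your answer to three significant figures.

For an infinite well E_n = n²h²/(8m_eL²), so E_1 = h²/(8m_eL²) = (6.626×10^-34)²/(8·9.109×10^-31·(8.70×10^-10 m)²) = 7.960×10^-20 J.
Then E_5 = 5²·E_1 = 25·7.960×10^-20 J = 1.99×10^-18 J.

E_5 = 1.99×10^-18 J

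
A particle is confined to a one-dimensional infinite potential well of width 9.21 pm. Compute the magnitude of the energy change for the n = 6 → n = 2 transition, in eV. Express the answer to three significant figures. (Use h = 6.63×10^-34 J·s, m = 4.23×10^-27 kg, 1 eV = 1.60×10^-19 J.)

|ΔE| = 30.6 eV

E_1 = h²/(8mL²) = 1.531×10^-19 J.
|ΔE| = |6² − 2²|·E_1 = 32·1.531×10^-19 J = 4.899×10^-18 J = 30.6 eV.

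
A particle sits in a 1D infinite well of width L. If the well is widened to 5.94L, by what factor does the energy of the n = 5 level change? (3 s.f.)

0.0283

E_n ∝ 1/L², so the energy scales by 1/5.94² = 0.0283.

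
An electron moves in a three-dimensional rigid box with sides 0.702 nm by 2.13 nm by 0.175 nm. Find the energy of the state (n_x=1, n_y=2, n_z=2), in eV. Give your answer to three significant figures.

For a 3D rectangular well E = (h²/8m_e)·Σ n_i²/L_i² = (6.626×10^-34)²/(8·9.109×10^-31) · [1²/(0.702 nm)² + 2²/(2.13 nm)² + 2²/(0.175 nm)²].
Evaluating gives E = 8.044×10^-18 J = 50.2 eV.

E = 50.2 eV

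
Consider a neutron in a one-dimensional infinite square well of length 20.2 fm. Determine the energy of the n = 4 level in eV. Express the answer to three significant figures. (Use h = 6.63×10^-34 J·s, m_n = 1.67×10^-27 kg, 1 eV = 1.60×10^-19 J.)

For an infinite well E_n = n²h²/(8m_nL²), so E_1 = h²/(8m_nL²) = (6.63×10^-34)²/(8·1.67×10^-27·(2.02×10^-14 m)²) = 8.063×10^-14 J.
Then E_4 = 4²·E_1 = 16·8.063×10^-14 J = 1.290×10^-12 J.
Converting, E_4 = 1.290×10^-12 J / (1.60×10^-19 J/eV) = 8.06×10^6 eV.

E_4 = 8.06×10^6 eV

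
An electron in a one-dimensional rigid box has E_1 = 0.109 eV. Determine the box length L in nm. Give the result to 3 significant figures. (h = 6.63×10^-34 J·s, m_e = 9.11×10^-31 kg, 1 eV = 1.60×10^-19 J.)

From E_n = n²h²/(8m_eL²), L = n·h/√(8m_eE_n).
E_1 = 0.109 eV = 1.744×10^-20 J, so L = 1·6.63×10^-34/√(8·9.11×10^-31·1.744×10^-20) = 1.86×10^-9 m = 1.86 nm.

L = 1.86 nm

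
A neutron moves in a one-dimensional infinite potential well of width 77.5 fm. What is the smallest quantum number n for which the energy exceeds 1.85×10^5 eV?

E_1 = h²/(8m_nL²) = 5.455×10^-15 J = 3.405×10^4 eV.
Need n² > 1.85×10^5/3.405×10^4 = 5.433, i.e. n > 2.331.
The smallest integer satisfying this is n = 3.

n = 3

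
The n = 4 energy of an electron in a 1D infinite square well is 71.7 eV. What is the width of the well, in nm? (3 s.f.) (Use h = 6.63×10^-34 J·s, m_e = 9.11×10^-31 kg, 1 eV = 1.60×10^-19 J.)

L = 0.290 nm

From E_n = n²h²/(8m_eL²), L = n·h/√(8m_eE_n).
E_4 = 71.7 eV = 1.147×10^-17 J, so L = 4·6.63×10^-34/√(8·9.11×10^-31·1.147×10^-17) = 2.90×10^-10 m = 0.290 nm.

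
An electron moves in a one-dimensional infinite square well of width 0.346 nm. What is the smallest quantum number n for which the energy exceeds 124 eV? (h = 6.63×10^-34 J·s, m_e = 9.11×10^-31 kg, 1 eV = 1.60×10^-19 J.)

n = 7

E_1 = h²/(8m_eL²) = 5.038×10^-19 J = 3.149 eV.
Need n² > 124/3.149 = 39.38, i.e. n > 6.275.
The smallest integer satisfying this is n = 7.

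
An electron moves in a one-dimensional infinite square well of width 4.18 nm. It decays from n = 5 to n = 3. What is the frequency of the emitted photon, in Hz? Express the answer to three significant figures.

f = 8.33×10^13 Hz

E_1 = h²/(8m_eL²) = 3.448×10^-21 J and ΔE = (5² − 3²)E_1 = 5.517×10^-20 J.
f = ΔE/h = 5.517×10^-20/6.626×10^-34 = 8.33×10^13 Hz.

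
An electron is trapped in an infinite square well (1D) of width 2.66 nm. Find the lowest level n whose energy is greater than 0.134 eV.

E_1 = h²/(8m_eL²) = 8.515×10^-21 J = 0.05315 eV.
Need n² > 0.134/0.05315 = 2.521, i.e. n > 1.588.
The smallest integer satisfying this is n = 2.

n = 2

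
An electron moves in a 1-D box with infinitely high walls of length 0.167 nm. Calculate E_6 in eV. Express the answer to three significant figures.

E_6 = 485 eV

For an infinite well E_n = n²h²/(8m_eL²), so E_1 = h²/(8m_eL²) = (6.626×10^-34)²/(8·9.109×10^-31·(1.67×10^-10 m)²) = 2.160×10^-18 J.
Then E_6 = 6²·E_1 = 36·2.160×10^-18 J = 7.776×10^-17 J.
Converting, E_6 = 7.776×10^-17 J / (1.602×10^-19 J/eV) = 485 eV.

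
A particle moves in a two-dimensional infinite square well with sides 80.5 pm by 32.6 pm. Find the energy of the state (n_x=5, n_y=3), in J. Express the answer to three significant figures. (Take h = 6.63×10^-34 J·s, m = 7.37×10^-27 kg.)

For a 2D rectangular well E = (h²/8m)·Σ n_i²/L_i² = (6.63×10^-34)²/(8·7.37×10^-27) · [5²/(80.5 pm)² + 3²/(32.6 pm)²].
Evaluating gives E = 9.19×10^-20 J.

E = 9.19×10^-20 J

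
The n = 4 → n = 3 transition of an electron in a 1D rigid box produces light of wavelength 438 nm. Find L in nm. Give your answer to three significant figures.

L = 0.964 nm

The photon carries ΔE = hc/λ = 6.626×10^-34·2.998×10^8/4.38×10^-7 m = 4.535×10^-19 J.
Since ΔE = (4² − 3²)E_1, E_1 = 6.479×10^-20 J, and L = h/√(8m_eE_1) = 9.64×10^-10 m = 0.964 nm.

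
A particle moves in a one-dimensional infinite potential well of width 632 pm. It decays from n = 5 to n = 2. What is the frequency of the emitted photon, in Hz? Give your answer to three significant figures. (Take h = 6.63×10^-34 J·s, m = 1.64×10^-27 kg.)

E_1 = h²/(8mL²) = 8.388×10^-23 J and ΔE = (5² − 2²)E_1 = 1.761×10^-21 J.
f = ΔE/h = 1.761×10^-21/6.63×10^-34 = 2.66×10^12 Hz.

f = 2.66×10^12 Hz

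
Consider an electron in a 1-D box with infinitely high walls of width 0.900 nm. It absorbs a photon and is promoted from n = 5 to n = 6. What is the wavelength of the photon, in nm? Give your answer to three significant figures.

E_1 = h²/(8m_eL²) = 7.438×10^-20 J, so ΔE = (6² − 5²)E_1 = 8.182×10^-19 J.
λ = hc/ΔE = (6.626×10^-34·2.998×10^8)/8.182×10^-19 = 2.43×10^-7 m = 243 nm.

λ = 243 nm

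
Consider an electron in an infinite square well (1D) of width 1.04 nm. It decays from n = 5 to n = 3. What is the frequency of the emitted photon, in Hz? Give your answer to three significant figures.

f = 1.35×10^15 Hz

E_1 = h²/(8m_eL²) = 5.570×10^-20 J and ΔE = (5² − 3²)E_1 = 8.912×10^-19 J.
f = ΔE/h = 8.912×10^-19/6.626×10^-34 = 1.35×10^15 Hz.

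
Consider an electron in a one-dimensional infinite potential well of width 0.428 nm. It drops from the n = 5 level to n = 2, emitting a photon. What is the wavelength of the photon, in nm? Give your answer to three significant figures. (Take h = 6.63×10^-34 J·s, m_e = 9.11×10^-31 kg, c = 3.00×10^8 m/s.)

E_1 = h²/(8m_eL²) = 3.293×10^-19 J, so ΔE = (5² − 2²)E_1 = 6.915×10^-18 J.
λ = hc/ΔE = (6.63×10^-34·3.00×10^8)/6.915×10^-18 = 2.88×10^-8 m = 28.8 nm.

λ = 28.8 nm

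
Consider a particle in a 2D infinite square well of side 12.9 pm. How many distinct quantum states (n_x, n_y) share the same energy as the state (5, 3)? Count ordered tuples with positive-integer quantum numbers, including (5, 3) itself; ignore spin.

degeneracy = 2

The level has n_x² + n_y² = 34. The ordered positive-integer solutions are (3, 5), (5, 3).
That gives 2 states.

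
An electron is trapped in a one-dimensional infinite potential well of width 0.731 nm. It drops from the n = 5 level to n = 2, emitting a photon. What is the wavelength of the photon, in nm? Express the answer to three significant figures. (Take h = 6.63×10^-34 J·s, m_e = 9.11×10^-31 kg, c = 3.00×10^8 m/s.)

E_1 = h²/(8m_eL²) = 1.129×10^-19 J, so ΔE = (5² − 2²)E_1 = 2.371×10^-18 J.
λ = hc/ΔE = (6.63×10^-34·3.00×10^8)/2.371×10^-18 = 8.39×10^-8 m = 83.9 nm.

λ = 83.9 nm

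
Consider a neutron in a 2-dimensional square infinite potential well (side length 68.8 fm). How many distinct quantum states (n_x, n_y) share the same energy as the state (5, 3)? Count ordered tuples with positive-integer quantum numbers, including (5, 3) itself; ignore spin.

degeneracy = 2

The level has n_x² + n_y² = 34. The ordered positive-integer solutions are (3, 5), (5, 3).
That gives 2 states.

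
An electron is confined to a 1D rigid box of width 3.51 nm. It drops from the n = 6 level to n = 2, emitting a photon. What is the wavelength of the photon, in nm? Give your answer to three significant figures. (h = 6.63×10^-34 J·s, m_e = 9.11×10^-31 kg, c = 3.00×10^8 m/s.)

E_1 = h²/(8m_eL²) = 4.896×10^-21 J, so ΔE = (6² − 2²)E_1 = 1.567×10^-19 J.
λ = hc/ΔE = (6.63×10^-34·3.00×10^8)/1.567×10^-19 = 1.27×10^-6 m = 1.27×10^3 nm.

λ = 1.27×10^3 nm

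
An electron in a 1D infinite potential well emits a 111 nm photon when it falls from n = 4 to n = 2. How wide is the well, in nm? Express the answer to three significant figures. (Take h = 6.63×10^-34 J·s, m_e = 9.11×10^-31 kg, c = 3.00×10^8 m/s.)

The photon carries ΔE = hc/λ = 6.63×10^-34·3.00×10^8/1.11×10^-7 m = 1.792×10^-18 J.
Since ΔE = (4² − 2²)E_1, E_1 = 1.493×10^-19 J, and L = h/√(8m_eE_1) = 6.36×10^-10 m = 0.636 nm.

L = 0.636 nm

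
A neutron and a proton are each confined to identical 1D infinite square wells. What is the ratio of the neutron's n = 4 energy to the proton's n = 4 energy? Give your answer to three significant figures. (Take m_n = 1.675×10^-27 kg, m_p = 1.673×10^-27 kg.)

E_n ∝ 1/m at fixed n and L, so the ratio is m_p/m_n = 1.673×10^-27/1.675×10^-27 = 0.999.

0.999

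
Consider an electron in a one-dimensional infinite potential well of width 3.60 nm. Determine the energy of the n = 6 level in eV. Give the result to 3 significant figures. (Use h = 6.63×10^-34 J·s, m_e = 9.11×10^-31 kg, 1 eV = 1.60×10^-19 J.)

E_6 = 1.05 eV

For an infinite well E_n = n²h²/(8m_eL²), so E_1 = h²/(8m_eL²) = (6.63×10^-34)²/(8·9.11×10^-31·(3.60×10^-9 m)²) = 4.654×10^-21 J.
Then E_6 = 6²·E_1 = 36·4.654×10^-21 J = 1.675×10^-19 J.
Converting, E_6 = 1.675×10^-19 J / (1.60×10^-19 J/eV) = 1.05 eV.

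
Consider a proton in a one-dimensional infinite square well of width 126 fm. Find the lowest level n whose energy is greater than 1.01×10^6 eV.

n = 9

E_1 = h²/(8m_pL²) = 2.066×10^-15 J = 1.290×10^4 eV.
Need n² > 1.01×10^6/1.290×10^4 = 78.29, i.e. n > 8.848.
The smallest integer satisfying this is n = 9.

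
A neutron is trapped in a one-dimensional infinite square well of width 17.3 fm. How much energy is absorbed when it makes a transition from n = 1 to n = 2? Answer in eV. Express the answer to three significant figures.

E_1 = h²/(8m_nL²) = 1.095×10^-13 J.
|ΔE| = |1² − 2²|·E_1 = 3·1.095×10^-13 J = 3.285×10^-13 J = 2.05×10^6 eV.

|ΔE| = 2.05×10^6 eV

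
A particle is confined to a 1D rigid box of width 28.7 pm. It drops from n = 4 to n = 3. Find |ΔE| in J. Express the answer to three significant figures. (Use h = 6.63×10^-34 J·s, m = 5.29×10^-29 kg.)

E_1 = h²/(8mL²) = 1.261×10^-18 J.
|ΔE| = |4² − 3²|·E_1 = 7·1.261×10^-18 J = 8.83×10^-18 J.

|ΔE| = 8.83×10^-18 J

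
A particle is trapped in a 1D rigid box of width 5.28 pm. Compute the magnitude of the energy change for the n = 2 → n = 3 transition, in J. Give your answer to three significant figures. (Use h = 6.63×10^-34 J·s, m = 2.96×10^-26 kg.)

E_1 = h²/(8mL²) = 6.659×10^-20 J.
|ΔE| = |2² − 3²|·E_1 = 5·6.659×10^-20 J = 3.33×10^-19 J.

|ΔE| = 3.33×10^-19 J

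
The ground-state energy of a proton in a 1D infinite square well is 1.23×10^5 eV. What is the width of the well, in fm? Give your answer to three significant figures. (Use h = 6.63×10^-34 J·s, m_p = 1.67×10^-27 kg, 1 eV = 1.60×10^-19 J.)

L = 40.9 fm

From E_n = n²h²/(8m_pL²), L = n·h/√(8m_pE_n).
E_1 = 1.23×10^5 eV = 1.968×10^-14 J, so L = 1·6.63×10^-34/√(8·1.67×10^-27·1.968×10^-14) = 4.09×10^-14 m = 40.9 fm.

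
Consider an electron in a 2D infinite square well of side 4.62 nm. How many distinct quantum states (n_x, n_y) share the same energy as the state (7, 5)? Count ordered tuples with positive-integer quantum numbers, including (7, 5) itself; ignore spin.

degeneracy = 2

The level has n_x² + n_y² = 74. The ordered positive-integer solutions are (5, 7), (7, 5).
That gives 2 states.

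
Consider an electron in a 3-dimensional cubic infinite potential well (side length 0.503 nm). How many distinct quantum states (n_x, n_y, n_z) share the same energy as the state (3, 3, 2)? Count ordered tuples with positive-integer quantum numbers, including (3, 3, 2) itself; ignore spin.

degeneracy = 3

The level has n_x² + n_y² + n_z² = 22. The ordered positive-integer solutions are (2, 3, 3), (3, 2, 3), (3, 3, 2).
That gives 3 states.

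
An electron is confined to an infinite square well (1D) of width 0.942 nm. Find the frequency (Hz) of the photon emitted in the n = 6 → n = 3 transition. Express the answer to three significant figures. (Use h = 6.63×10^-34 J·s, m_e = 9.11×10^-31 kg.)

f = 2.77×10^15 Hz

E_1 = h²/(8m_eL²) = 6.797×10^-20 J and ΔE = (6² − 3²)E_1 = 1.835×10^-18 J.
f = ΔE/h = 1.835×10^-18/6.63×10^-34 = 2.77×10^15 Hz.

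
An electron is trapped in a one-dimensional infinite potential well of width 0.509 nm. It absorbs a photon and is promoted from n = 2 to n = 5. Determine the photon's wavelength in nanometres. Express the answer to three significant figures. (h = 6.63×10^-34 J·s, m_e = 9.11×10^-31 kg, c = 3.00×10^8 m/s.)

E_1 = h²/(8m_eL²) = 2.328×10^-19 J, so ΔE = (5² − 2²)E_1 = 4.889×10^-18 J.
λ = hc/ΔE = (6.63×10^-34·3.00×10^8)/4.889×10^-18 = 4.07×10^-8 m = 40.7 nm.

λ = 40.7 nm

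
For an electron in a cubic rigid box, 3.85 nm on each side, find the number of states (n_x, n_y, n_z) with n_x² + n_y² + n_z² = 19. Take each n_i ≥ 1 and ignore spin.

The level has n_x² + n_y² + n_z² = 19. The ordered positive-integer solutions are (1, 3, 3), (3, 1, 3), (3, 3, 1).
That gives 3 states.

degeneracy = 3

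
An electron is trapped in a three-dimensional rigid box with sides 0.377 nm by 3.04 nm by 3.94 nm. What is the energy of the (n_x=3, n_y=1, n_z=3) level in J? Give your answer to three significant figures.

E = 3.86×10^-18 J

For a 3D rectangular well E = (h²/8m_e)·Σ n_i²/L_i² = (6.626×10^-34)²/(8·9.109×10^-31) · [3²/(0.377 nm)² + 1²/(3.04 nm)² + 3²/(3.94 nm)²].
Evaluating gives E = 3.86×10^-18 J.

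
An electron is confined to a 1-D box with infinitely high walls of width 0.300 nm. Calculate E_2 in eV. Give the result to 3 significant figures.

For an infinite well E_n = n²h²/(8m_eL²), so E_1 = h²/(8m_eL²) = (6.626×10^-34)²/(8·9.109×10^-31·(3.00×10^-10 m)²) = 6.694×10^-19 J.
Then E_2 = 2²·E_1 = 4·6.694×10^-19 J = 2.678×10^-18 J.
Converting, E_2 = 2.678×10^-18 J / (1.602×10^-19 J/eV) = 16.7 eV.

E_2 = 16.7 eV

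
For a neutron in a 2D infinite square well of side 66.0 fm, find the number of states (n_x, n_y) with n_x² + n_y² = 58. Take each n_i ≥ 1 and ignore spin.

The level has n_x² + n_y² = 58. The ordered positive-integer solutions are (3, 7), (7, 3).
That gives 2 states.

degeneracy = 2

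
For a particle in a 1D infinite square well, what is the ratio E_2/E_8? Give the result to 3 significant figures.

E_n ∝ n², so E_2/E_8 = 2²/8² = 4/64 = 0.0625.

0.0625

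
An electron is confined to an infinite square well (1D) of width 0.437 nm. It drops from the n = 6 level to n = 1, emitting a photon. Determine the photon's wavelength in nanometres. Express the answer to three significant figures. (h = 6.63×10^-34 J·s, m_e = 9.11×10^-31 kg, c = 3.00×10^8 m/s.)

λ = 18.0 nm

E_1 = h²/(8m_eL²) = 3.158×10^-19 J, so ΔE = (6² − 1²)E_1 = 1.105×10^-17 J.
λ = hc/ΔE = (6.63×10^-34·3.00×10^8)/1.105×10^-17 = 1.80×10^-8 m = 18.0 nm.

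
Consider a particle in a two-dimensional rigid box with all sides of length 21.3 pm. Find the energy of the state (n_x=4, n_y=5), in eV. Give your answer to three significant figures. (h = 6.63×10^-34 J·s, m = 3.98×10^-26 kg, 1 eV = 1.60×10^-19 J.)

For a 2D rectangular well E = (h²/8m)·Σ n_i²/L_i² = (6.63×10^-34)²/(8·3.98×10^-26) · [4²/(21.3 pm)² + 5²/(21.3 pm)²].
Evaluating gives E = 1.248×10^-19 J = 0.780 eV.

E = 0.780 eV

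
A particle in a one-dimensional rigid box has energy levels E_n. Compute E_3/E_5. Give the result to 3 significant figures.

E_n ∝ n², so E_3/E_5 = 3²/5² = 9/25 = 0.360.

0.360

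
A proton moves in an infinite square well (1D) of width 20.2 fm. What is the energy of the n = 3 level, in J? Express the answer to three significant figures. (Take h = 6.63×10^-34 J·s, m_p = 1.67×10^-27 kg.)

For an infinite well E_n = n²h²/(8m_pL²), so E_1 = h²/(8m_pL²) = (6.63×10^-34)²/(8·1.67×10^-27·(2.02×10^-14 m)²) = 8.063×10^-14 J.
Then E_3 = 3²·E_1 = 9·8.063×10^-14 J = 7.26×10^-13 J.

E_3 = 7.26×10^-13 J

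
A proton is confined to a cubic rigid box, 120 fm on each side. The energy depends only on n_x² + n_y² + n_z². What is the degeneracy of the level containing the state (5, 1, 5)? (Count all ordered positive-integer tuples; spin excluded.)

The level has n_x² + n_y² + n_z² = 51. The ordered positive-integer solutions are (1, 1, 7), (1, 5, 5), (1, 7, 1), (5, 1, 5), (5, 5, 1), (7, 1, 1).
That gives 6 states.

degeneracy = 6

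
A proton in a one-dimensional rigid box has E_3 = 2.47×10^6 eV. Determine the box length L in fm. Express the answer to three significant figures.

From E_n = n²h²/(8m_pL²), L = n·h/√(8m_pE_n).
E_3 = 2.47×10^6 eV = 3.957×10^-13 J, so L = 3·6.626×10^-34/√(8·1.673×10^-27·3.957×10^-13) = 2.73×10^-14 m = 27.3 fm.

L = 27.3 fm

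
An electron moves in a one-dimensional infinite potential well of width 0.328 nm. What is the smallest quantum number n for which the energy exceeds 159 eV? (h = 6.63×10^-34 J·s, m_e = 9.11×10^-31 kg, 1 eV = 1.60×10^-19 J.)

n = 7

E_1 = h²/(8m_eL²) = 5.606×10^-19 J = 3.504 eV.
Need n² > 159/3.504 = 45.38, i.e. n > 6.736.
The smallest integer satisfying this is n = 7.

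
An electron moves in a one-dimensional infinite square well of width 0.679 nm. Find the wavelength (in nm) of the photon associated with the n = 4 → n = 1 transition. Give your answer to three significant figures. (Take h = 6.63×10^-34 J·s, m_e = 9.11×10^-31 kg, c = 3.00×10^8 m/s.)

E_1 = h²/(8m_eL²) = 1.308×10^-19 J, so ΔE = (4² − 1²)E_1 = 1.962×10^-18 J.
λ = hc/ΔE = (6.63×10^-34·3.00×10^8)/1.962×10^-18 = 1.01×10^-7 m = 101 nm.

λ = 101 nm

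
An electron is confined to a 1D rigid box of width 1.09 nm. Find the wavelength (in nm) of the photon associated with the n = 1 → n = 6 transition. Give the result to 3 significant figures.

E_1 = h²/(8m_eL²) = 5.071×10^-20 J, so ΔE = (6² − 1²)E_1 = 1.775×10^-18 J.
λ = hc/ΔE = (6.626×10^-34·2.998×10^8)/1.775×10^-18 = 1.12×10^-7 m = 112 nm.

λ = 112 nm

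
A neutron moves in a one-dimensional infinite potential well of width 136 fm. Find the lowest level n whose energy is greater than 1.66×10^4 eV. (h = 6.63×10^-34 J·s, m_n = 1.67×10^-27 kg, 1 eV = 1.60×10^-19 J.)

n = 2

E_1 = h²/(8m_nL²) = 1.779×10^-15 J = 1.112×10^4 eV.
Need n² > 1.66×10^4/1.112×10^4 = 1.493, i.e. n > 1.222.
The smallest integer satisfying this is n = 2.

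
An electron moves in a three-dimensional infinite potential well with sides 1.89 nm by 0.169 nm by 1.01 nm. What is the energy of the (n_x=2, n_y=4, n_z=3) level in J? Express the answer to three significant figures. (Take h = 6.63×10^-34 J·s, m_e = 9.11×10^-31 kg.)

For a 3D rectangular well E = (h²/8m_e)·Σ n_i²/L_i² = (6.63×10^-34)²/(8·9.11×10^-31) · [2²/(1.89 nm)² + 4²/(0.169 nm)² + 3²/(1.01 nm)²].
Evaluating gives E = 3.44×10^-17 J.

E = 3.44×10^-17 J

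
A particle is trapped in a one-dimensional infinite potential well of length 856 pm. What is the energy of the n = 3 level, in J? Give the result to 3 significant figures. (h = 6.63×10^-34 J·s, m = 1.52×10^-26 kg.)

For an infinite well E_n = n²h²/(8mL²), so E_1 = h²/(8mL²) = (6.63×10^-34)²/(8·1.52×10^-26·(8.56×10^-10 m)²) = 4.933×10^-24 J.
Then E_3 = 3²·E_1 = 9·4.933×10^-24 J = 4.44×10^-23 J.

E_3 = 4.44×10^-23 J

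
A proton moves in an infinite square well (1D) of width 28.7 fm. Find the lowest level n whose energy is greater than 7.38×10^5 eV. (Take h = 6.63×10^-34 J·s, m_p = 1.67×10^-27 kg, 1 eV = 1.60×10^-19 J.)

n = 2

E_1 = h²/(8m_pL²) = 3.994×10^-14 J = 2.496×10^5 eV.
Need n² > 7.38×10^5/2.496×10^5 = 2.957, i.e. n > 1.720.
The smallest integer satisfying this is n = 2.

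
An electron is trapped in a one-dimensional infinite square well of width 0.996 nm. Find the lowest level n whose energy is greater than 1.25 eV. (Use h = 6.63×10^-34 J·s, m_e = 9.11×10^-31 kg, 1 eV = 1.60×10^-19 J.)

n = 2

E_1 = h²/(8m_eL²) = 6.080×10^-20 J = 0.3800 eV.
Need n² > 1.25/0.3800 = 3.289, i.e. n > 1.814.
The smallest integer satisfying this is n = 2.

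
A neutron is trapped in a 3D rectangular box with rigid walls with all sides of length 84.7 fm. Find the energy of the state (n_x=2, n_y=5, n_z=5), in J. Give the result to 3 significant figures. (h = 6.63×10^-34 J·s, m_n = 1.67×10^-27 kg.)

E = 2.48×10^-13 J

For a 3D rectangular well E = (h²/8m_n)·Σ n_i²/L_i² = (6.63×10^-34)²/(8·1.67×10^-27) · [2²/(84.7 fm)² + 5²/(84.7 fm)² + 5²/(84.7 fm)²].
Evaluating gives E = 2.48×10^-13 J.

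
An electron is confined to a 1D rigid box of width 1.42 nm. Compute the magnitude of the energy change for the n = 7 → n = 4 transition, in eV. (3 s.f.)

|ΔE| = 6.15 eV

E_1 = h²/(8m_eL²) = 2.988×10^-20 J.
|ΔE| = |7² − 4²|·E_1 = 33·2.988×10^-20 J = 9.860×10^-19 J = 6.15 eV.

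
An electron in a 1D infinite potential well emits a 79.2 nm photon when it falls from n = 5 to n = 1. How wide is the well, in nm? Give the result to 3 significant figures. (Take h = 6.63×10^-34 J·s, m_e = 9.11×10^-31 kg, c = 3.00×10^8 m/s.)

L = 0.759 nm

The photon carries ΔE = hc/λ = 6.63×10^-34·3.00×10^8/7.92×10^-8 m = 2.511×10^-18 J.
Since ΔE = (5² − 1²)E_1, E_1 = 1.046×10^-19 J, and L = h/√(8m_eE_1) = 7.59×10^-10 m = 0.759 nm.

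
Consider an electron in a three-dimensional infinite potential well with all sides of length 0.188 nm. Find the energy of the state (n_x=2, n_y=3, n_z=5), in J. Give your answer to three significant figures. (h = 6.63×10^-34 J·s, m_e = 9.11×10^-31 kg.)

For a 3D rectangular well E = (h²/8m_e)·Σ n_i²/L_i² = (6.63×10^-34)²/(8·9.11×10^-31) · [2²/(0.188 nm)² + 3²/(0.188 nm)² + 5²/(0.188 nm)²].
Evaluating gives E = 6.48×10^-17 J.

E = 6.48×10^-17 J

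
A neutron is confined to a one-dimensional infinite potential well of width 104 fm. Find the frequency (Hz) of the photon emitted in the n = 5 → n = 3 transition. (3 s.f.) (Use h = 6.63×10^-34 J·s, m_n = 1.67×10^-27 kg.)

f = 7.34×10^19 Hz

E_1 = h²/(8m_nL²) = 3.042×10^-15 J and ΔE = (5² − 3²)E_1 = 4.867×10^-14 J.
f = ΔE/h = 4.867×10^-14/6.63×10^-34 = 7.34×10^19 Hz.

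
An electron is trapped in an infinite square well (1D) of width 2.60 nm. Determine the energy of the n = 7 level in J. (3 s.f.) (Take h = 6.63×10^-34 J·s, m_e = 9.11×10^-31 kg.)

E_7 = 4.37×10^-19 J

For an infinite well E_n = n²h²/(8m_eL²), so E_1 = h²/(8m_eL²) = (6.63×10^-34)²/(8·9.11×10^-31·(2.60×10^-9 m)²) = 8.922×10^-21 J.
Then E_7 = 7²·E_1 = 49·8.922×10^-21 J = 4.37×10^-19 J.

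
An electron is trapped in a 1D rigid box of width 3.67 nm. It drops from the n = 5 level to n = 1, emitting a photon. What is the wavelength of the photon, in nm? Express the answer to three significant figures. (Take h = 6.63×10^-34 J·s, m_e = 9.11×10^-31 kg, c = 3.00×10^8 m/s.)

λ = 1.85×10^3 nm

E_1 = h²/(8m_eL²) = 4.478×10^-21 J, so ΔE = (5² − 1²)E_1 = 1.075×10^-19 J.
λ = hc/ΔE = (6.63×10^-34·3.00×10^8)/1.075×10^-19 = 1.85×10^-6 m = 1.85×10^3 nm.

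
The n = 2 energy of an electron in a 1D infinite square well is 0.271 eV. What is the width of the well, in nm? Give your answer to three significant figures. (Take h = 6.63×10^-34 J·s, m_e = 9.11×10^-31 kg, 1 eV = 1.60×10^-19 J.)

L = 2.36 nm

From E_n = n²h²/(8m_eL²), L = n·h/√(8m_eE_n).
E_2 = 0.271 eV = 4.336×10^-20 J, so L = 2·6.63×10^-34/√(8·9.11×10^-31·4.336×10^-20) = 2.36×10^-9 m = 2.36 nm.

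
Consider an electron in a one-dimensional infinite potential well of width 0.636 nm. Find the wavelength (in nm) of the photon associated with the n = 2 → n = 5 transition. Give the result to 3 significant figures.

λ = 63.5 nm

E_1 = h²/(8m_eL²) = 1.489×10^-19 J, so ΔE = (5² − 2²)E_1 = 3.127×10^-18 J.
λ = hc/ΔE = (6.626×10^-34·2.998×10^8)/3.127×10^-18 = 6.35×10^-8 m = 63.5 nm.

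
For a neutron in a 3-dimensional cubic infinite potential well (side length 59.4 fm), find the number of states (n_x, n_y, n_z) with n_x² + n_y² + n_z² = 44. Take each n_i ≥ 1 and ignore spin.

degeneracy = 3

The level has n_x² + n_y² + n_z² = 44. The ordered positive-integer solutions are (2, 2, 6), (2, 6, 2), (6, 2, 2).
That gives 3 states.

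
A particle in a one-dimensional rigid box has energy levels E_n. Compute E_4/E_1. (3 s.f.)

E_n ∝ n², so E_4/E_1 = 4²/1² = 16/1 = 16.0.

16.0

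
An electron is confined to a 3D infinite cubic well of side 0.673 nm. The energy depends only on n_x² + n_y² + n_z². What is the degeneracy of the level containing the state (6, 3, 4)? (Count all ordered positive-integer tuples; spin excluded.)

degeneracy = 6

The level has n_x² + n_y² + n_z² = 61. The ordered positive-integer solutions are (3, 4, 6), (3, 6, 4), (4, 3, 6), (4, 6, 3), (6, 3, 4), (6, 4, 3).
That gives 6 states.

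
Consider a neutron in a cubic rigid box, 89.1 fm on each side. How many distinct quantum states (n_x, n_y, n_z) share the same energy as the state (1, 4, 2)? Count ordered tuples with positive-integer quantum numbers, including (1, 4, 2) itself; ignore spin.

The level has n_x² + n_y² + n_z² = 21. The ordered positive-integer solutions are (1, 2, 4), (1, 4, 2), (2, 1, 4), (2, 4, 1), (4, 1, 2), (4, 2, 1).
That gives 6 states.

degeneracy = 6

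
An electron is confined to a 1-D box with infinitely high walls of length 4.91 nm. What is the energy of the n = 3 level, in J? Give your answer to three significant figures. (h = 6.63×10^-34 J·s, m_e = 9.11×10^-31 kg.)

E_3 = 2.25×10^-20 J

For an infinite well E_n = n²h²/(8m_eL²), so E_1 = h²/(8m_eL²) = (6.63×10^-34)²/(8·9.11×10^-31·(4.91×10^-9 m)²) = 2.502×10^-21 J.
Then E_3 = 3²·E_1 = 9·2.502×10^-21 J = 2.25×10^-20 J.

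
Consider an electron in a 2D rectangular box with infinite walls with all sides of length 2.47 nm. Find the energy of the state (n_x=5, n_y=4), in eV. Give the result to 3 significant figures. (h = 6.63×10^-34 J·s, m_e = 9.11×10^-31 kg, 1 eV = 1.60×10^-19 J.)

For a 2D rectangular well E = (h²/8m_e)·Σ n_i²/L_i² = (6.63×10^-34)²/(8·9.11×10^-31) · [5²/(2.47 nm)² + 4²/(2.47 nm)²].
Evaluating gives E = 4.053×10^-19 J = 2.53 eV.

E = 2.53 eV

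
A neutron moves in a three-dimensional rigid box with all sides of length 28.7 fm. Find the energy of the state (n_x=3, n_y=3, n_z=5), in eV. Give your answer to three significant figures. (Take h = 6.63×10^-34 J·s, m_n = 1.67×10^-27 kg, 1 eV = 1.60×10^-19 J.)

For a 3D rectangular well E = (h²/8m_n)·Σ n_i²/L_i² = (6.63×10^-34)²/(8·1.67×10^-27) · [3²/(28.7 fm)² + 3²/(28.7 fm)² + 5²/(28.7 fm)²].
Evaluating gives E = 1.718×10^-12 J = 1.07×10^7 eV.

E = 1.07×10^7 eV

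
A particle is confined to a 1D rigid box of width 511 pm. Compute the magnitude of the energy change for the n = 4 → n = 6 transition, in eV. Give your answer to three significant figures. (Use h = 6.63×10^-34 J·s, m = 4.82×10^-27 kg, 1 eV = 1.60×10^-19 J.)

|ΔE| = 0.00546 eV

E_1 = h²/(8mL²) = 4.366×10^-23 J.
|ΔE| = |4² − 6²|·E_1 = 20·4.366×10^-23 J = 8.732×10^-22 J = 0.00546 eV.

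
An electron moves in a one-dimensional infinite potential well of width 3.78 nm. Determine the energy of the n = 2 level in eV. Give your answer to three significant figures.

For an infinite well E_n = n²h²/(8m_eL²), so E_1 = h²/(8m_eL²) = (6.626×10^-34)²/(8·9.109×10^-31·(3.78×10^-9 m)²) = 4.217×10^-21 J.
Then E_2 = 2²·E_1 = 4·4.217×10^-21 J = 1.687×10^-20 J.
Converting, E_2 = 1.687×10^-20 J / (1.602×10^-19 J/eV) = 0.105 eV.

E_2 = 0.105 eV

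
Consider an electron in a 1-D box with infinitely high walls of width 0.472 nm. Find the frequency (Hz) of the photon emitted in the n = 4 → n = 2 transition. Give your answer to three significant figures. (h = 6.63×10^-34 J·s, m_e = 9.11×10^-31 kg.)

E_1 = h²/(8m_eL²) = 2.707×10^-19 J and ΔE = (4² − 2²)E_1 = 3.248×10^-18 J.
f = ΔE/h = 3.248×10^-18/6.63×10^-34 = 4.90×10^15 Hz.

f = 4.90×10^15 Hz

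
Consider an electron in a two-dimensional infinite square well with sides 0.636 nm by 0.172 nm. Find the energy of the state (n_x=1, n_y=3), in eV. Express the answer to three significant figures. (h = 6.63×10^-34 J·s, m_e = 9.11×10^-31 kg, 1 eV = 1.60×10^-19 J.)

E = 116 eV

For a 2D rectangular well E = (h²/8m_e)·Σ n_i²/L_i² = (6.63×10^-34)²/(8·9.11×10^-31) · [1²/(0.636 nm)² + 3²/(0.172 nm)²].
Evaluating gives E = 1.850×10^-17 J = 116 eV.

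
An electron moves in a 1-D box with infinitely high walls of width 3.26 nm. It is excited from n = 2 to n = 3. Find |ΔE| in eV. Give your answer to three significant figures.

|ΔE| = 0.177 eV

E_1 = h²/(8m_eL²) = 5.669×10^-21 J.
|ΔE| = |2² − 3²|·E_1 = 5·5.669×10^-21 J = 2.834×10^-20 J = 0.177 eV.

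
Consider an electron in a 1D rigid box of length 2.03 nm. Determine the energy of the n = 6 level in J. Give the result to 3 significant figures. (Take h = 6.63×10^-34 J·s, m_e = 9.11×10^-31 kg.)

E_6 = 5.27×10^-19 J

For an infinite well E_n = n²h²/(8m_eL²), so E_1 = h²/(8m_eL²) = (6.63×10^-34)²/(8·9.11×10^-31·(2.03×10^-9 m)²) = 1.464×10^-20 J.
Then E_6 = 6²·E_1 = 36·1.464×10^-20 J = 5.27×10^-19 J.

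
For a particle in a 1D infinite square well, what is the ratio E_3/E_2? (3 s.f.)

E_n ∝ n², so E_3/E_2 = 3²/2² = 9/4 = 2.25.

2.25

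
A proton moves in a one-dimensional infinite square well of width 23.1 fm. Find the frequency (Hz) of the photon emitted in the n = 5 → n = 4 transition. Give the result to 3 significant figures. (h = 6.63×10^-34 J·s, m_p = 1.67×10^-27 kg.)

f = 8.37×10^20 Hz

E_1 = h²/(8m_pL²) = 6.166×10^-14 J and ΔE = (5² − 4²)E_1 = 5.549×10^-13 J.
f = ΔE/h = 5.549×10^-13/6.63×10^-34 = 8.37×10^20 Hz.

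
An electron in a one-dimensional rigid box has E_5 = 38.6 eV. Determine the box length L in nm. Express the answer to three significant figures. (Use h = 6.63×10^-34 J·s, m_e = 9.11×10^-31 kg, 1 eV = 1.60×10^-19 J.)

L = 0.494 nm

From E_n = n²h²/(8m_eL²), L = n·h/√(8m_eE_n).
E_5 = 38.6 eV = 6.176×10^-18 J, so L = 5·6.63×10^-34/√(8·9.11×10^-31·6.176×10^-18) = 4.94×10^-10 m = 0.494 nm.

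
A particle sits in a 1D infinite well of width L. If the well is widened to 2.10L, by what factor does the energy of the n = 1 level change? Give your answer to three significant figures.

0.227

E_n ∝ 1/L², so the energy scales by 1/2.10² = 0.227.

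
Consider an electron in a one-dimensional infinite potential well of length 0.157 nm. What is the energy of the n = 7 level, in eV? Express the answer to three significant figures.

For an infinite well E_n = n²h²/(8m_eL²), so E_1 = h²/(8m_eL²) = (6.626×10^-34)²/(8·9.109×10^-31·(1.57×10^-10 m)²) = 2.444×10^-18 J.
Then E_7 = 7²·E_1 = 49·2.444×10^-18 J = 1.198×10^-16 J.
Converting, E_7 = 1.198×10^-16 J / (1.602×10^-19 J/eV) = 748 eV.

E_7 = 748 eV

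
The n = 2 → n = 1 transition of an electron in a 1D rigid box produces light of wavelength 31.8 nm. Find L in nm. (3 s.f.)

L = 0.170 nm

The photon carries ΔE = hc/λ = 6.626×10^-34·2.998×10^8/3.18×10^-8 m = 6.247×10^-18 J.
Since ΔE = (2² − 1²)E_1, E_1 = 2.082×10^-18 J, and L = h/√(8m_eE_1) = 1.70×10^-10 m = 0.170 nm.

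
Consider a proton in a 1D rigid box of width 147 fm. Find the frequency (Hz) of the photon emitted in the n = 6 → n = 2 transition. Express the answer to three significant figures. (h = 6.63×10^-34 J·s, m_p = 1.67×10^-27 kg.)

E_1 = h²/(8m_pL²) = 1.523×10^-15 J and ΔE = (6² − 2²)E_1 = 4.874×10^-14 J.
f = ΔE/h = 4.874×10^-14/6.63×10^-34 = 7.35×10^19 Hz.

f = 7.35×10^19 Hz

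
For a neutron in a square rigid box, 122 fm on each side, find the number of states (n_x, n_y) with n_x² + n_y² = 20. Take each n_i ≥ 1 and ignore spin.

The level has n_x² + n_y² = 20. The ordered positive-integer solutions are (2, 4), (4, 2).
That gives 2 states.

degeneracy = 2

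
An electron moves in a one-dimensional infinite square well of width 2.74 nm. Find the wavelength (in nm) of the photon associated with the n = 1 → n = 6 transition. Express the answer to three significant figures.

λ = 707 nm

E_1 = h²/(8m_eL²) = 8.025×10^-21 J, so ΔE = (6² − 1²)E_1 = 2.809×10^-19 J.
λ = hc/ΔE = (6.626×10^-34·2.998×10^8)/2.809×10^-19 = 7.07×10^-7 m = 707 nm.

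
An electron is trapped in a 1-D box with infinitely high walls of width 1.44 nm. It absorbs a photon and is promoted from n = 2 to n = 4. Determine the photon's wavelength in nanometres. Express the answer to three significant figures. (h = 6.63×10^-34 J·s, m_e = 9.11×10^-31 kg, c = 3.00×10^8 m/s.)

E_1 = h²/(8m_eL²) = 2.909×10^-20 J, so ΔE = (4² − 2²)E_1 = 3.491×10^-19 J.
λ = hc/ΔE = (6.63×10^-34·3.00×10^8)/3.491×10^-19 = 5.70×10^-7 m = 570 nm.

λ = 570 nm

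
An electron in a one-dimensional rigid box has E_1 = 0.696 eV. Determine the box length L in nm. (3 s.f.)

From E_n = n²h²/(8m_eL²), L = n·h/√(8m_eE_n).
E_1 = 0.696 eV = 1.115×10^-19 J, so L = 1·6.626×10^-34/√(8·9.109×10^-31·1.115×10^-19) = 7.35×10^-10 m = 0.735 nm.

L = 0.735 nm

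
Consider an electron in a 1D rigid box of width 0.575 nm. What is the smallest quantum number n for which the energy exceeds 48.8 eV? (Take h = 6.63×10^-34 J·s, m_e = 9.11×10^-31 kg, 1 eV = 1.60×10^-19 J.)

E_1 = h²/(8m_eL²) = 1.824×10^-19 J = 1.140 eV.
Need n² > 48.8/1.140 = 42.81, i.e. n > 6.543.
The smallest integer satisfying this is n = 7.

n = 7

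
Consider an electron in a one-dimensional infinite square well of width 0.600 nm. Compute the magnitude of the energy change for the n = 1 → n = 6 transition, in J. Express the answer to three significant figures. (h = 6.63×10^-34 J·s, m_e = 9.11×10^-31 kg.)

E_1 = h²/(8m_eL²) = 1.675×10^-19 J.
|ΔE| = |1² − 6²|·E_1 = 35·1.675×10^-19 J = 5.86×10^-18 J.

|ΔE| = 5.86×10^-18 J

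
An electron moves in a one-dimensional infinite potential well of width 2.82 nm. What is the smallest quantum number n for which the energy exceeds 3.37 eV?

n = 9

E_1 = h²/(8m_eL²) = 7.576×10^-21 J = 0.04729 eV.
Need n² > 3.37/0.04729 = 71.26, i.e. n > 8.442.
The smallest integer satisfying this is n = 9.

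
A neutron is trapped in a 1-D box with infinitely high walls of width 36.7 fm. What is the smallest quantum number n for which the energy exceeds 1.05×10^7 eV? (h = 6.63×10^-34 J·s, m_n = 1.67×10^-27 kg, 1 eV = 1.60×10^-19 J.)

n = 9

E_1 = h²/(8m_nL²) = 2.443×10^-14 J = 1.527×10^5 eV.
Need n² > 1.05×10^7/1.527×10^5 = 68.76, i.e. n > 8.292.
The smallest integer satisfying this is n = 9.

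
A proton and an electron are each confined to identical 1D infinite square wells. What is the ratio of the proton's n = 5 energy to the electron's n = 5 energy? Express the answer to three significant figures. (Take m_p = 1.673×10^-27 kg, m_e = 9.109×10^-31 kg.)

5.44×10^-4

E_n ∝ 1/m at fixed n and L, so the ratio is m_e/m_p = 9.109×10^-31/1.673×10^-27 = 5.44×10^-4.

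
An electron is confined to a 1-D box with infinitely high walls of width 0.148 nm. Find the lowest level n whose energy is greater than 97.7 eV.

E_1 = h²/(8m_eL²) = 2.751×10^-18 J = 17.17 eV.
Need n² > 97.7/17.17 = 5.690, i.e. n > 2.385.
The smallest integer satisfying this is n = 3.

n = 3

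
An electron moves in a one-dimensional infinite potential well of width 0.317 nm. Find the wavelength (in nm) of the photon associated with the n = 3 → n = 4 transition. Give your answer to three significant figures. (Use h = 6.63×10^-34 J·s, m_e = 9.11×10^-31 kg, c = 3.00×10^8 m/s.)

λ = 47.3 nm

E_1 = h²/(8m_eL²) = 6.002×10^-19 J, so ΔE = (4² − 3²)E_1 = 4.201×10^-18 J.
λ = hc/ΔE = (6.63×10^-34·3.00×10^8)/4.201×10^-18 = 4.73×10^-8 m = 47.3 nm.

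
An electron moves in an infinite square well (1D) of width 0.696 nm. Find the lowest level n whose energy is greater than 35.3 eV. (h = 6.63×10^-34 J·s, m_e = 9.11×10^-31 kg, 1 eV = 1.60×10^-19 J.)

n = 7

E_1 = h²/(8m_eL²) = 1.245×10^-19 J = 0.7781 eV.
Need n² > 35.3/0.7781 = 45.37, i.e. n > 6.736.
The smallest integer satisfying this is n = 7.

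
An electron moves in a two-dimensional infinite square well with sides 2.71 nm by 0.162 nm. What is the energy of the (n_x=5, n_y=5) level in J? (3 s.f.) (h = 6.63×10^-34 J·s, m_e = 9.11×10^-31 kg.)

E = 5.77×10^-17 J

For a 2D rectangular well E = (h²/8m_e)·Σ n_i²/L_i² = (6.63×10^-34)²/(8·9.11×10^-31) · [5²/(2.71 nm)² + 5²/(0.162 nm)²].
Evaluating gives E = 5.77×10^-17 J.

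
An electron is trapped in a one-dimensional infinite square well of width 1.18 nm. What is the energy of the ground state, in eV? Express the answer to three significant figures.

E_1 = 0.270 eV

For an infinite well E_n = n²h²/(8m_eL²), so E_1 = h²/(8m_eL²) = (6.626×10^-34)²/(8·9.109×10^-31·(1.18×10^-9 m)²) = 4.327×10^-20 J.
Converting, E_1 = 4.327×10^-20 J / (1.602×10^-19 J/eV) = 0.270 eV.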